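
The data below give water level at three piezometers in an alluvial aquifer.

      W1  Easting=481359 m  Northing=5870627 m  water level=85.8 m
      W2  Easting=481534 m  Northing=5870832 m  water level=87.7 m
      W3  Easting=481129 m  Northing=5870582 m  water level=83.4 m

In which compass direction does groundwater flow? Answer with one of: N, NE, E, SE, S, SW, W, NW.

W

Three-point gradient (reference W1): Δ to W2 = (175, 205, +1.9), Δ to W3 = (-230, -45, -2.4).
∂h/∂x = +0.01035, ∂h/∂y = +0.0004328 (det = 39275).
Flow = −∇h = (-0.01035 east, -0.0004328 north), which points west.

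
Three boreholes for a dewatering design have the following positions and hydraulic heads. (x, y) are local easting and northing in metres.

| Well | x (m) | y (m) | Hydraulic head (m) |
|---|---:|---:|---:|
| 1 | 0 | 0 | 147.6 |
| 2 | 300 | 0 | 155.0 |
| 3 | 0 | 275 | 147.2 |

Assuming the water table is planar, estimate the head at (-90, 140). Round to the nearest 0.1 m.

∂h/∂x = (155.0 − 147.6) / (300 − 0) = +0.02467
∂h/∂y = (147.2 − 147.6) / (275 − 0) = -0.001455
h(-90, 140) = 147.6 + (+0.02467)·(-90) + (-0.001455)·(140) = 147.6 -2.220 -0.204 = 145.176 m.

145.2 m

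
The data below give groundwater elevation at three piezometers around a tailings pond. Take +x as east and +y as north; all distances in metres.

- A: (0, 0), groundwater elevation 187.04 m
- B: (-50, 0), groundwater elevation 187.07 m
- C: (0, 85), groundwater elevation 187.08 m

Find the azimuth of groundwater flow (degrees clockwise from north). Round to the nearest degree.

∂h/∂x = (187.07 − 187.04) / (-50 − 0) = -0.0006000
∂h/∂y = (187.08 − 187.04) / (85 − 0) = +0.0004706
Flow direction (−∇h) has components (+0.0006000 E, -0.0004706 N).
Azimuth = atan2(E, N) = atan2(+0.0006000, -0.0004706) = 128.1° ≈ 128°.

128°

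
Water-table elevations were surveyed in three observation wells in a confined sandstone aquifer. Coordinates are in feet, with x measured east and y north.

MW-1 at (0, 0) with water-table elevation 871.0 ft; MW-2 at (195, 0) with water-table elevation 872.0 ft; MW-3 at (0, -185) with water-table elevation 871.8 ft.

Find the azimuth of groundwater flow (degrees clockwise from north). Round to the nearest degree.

∂h/∂x = (872.0 − 871.0) / (195 − 0) = +0.005128
∂h/∂y = (871.8 − 871.0) / (-185 − 0) = -0.004324
Flow direction (−∇h) has components (-0.005128 E, +0.004324 N).
Azimuth = atan2(E, N) = atan2(-0.005128, +0.004324) = 310.1° ≈ 310°.

310°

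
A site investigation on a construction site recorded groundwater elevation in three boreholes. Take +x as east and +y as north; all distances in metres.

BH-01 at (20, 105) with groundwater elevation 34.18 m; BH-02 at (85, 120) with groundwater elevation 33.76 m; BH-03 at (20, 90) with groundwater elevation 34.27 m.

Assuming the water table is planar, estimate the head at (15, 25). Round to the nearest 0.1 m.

Differences from BH-01: to BH-02 (Δx, Δy, Δh) = (65, 15, -0.42); to BH-03 = (0, -15, +0.09).
Determinant of the coordinate differences = 65·(-15) − 0·15 = -975.
∂h/∂x = [(-0.42)·(-15) − (+0.09)·15] / -975 = -0.005077
∂h/∂y = [65·(+0.09) − 0·(-0.42)] / -975 = -0.006000
h(15, 25) = 34.18 + (-0.005077)·(-5) + (-0.006000)·(-80) = 34.18 +0.025 +0.480 = 34.685 m.

34.7 m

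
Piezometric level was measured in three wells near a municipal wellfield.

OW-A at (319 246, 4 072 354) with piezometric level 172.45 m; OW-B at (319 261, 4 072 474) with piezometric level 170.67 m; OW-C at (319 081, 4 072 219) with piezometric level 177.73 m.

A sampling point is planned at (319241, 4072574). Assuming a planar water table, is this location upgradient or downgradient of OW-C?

Three-point gradient (reference OW-A): Δ to OW-B = (15, 120, -1.78), Δ to OW-C = (-165, -135, +5.28).
∂h/∂x = -0.02213, ∂h/∂y = -0.01207 (det = 17775).
Head at (319241, 4072574) = 172.45 + (-0.02213)·(-5) + (-0.01207)·(220) = 169.91 m.
That is lower than the 177.73 m at OW-C, so the point is downgradient.

downgradient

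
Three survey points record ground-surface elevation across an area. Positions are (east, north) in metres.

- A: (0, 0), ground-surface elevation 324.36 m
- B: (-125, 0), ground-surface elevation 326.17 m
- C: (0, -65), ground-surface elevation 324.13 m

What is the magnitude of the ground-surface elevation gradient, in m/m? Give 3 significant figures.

0.0149 m/m

∂z/∂x = (326.17 − 324.36) / (-125 − 0) = -0.01448
∂z/∂y = (324.13 − 324.36) / (-65 − 0) = +0.003538
|∇f| = √(-0.01448² + 0.003538²) = 0.01491 m/m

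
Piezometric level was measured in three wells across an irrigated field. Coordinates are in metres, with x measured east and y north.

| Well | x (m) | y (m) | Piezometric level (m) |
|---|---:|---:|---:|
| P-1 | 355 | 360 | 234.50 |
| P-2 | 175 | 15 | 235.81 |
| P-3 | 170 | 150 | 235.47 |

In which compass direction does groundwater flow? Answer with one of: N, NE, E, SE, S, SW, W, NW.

NE

Differences from P-1: to P-2 (Δx, Δy, Δh) = (-180, -345, +1.31); to P-3 = (-185, -210, +0.97).
Determinant of the coordinate differences = (-180)·(-210) − (-185)·(-345) = -26025.
∂h/∂x = [(+1.31)·(-210) − (+0.97)·(-345)] / -26025 = -0.002288
∂h/∂y = [(-180)·(+0.97) − (-185)·(+1.31)] / -26025 = -0.002603
Flow = −∇h = (+0.002288 east, +0.002603 north), which points northeast.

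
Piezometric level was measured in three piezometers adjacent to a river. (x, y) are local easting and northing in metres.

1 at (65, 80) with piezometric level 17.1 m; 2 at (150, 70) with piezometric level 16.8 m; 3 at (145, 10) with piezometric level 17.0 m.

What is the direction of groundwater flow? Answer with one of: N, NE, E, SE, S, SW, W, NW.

With h = a·x + b·y + c and 1 as origin, the differences give:
  85·a + (-10)·b = -0.3
  80·a + (-70)·b = -0.1
Eliminate b (×(-70) and ×(-10), subtract): -5150·a = 20.00 → a = ∂h/∂x = -0.003883
Back-substitute: b = ∂h/∂y = -0.003010.
Flow = −∇h = (+0.003883 east, +0.003010 north), which points northeast.

NE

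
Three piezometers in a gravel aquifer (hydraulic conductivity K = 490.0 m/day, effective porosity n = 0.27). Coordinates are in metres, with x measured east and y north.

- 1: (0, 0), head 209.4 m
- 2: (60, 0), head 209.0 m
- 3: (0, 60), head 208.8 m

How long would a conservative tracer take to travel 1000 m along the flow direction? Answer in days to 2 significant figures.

∂h/∂x = (209.0 − 209.4) / (60 − 0) = -0.006667
∂h/∂y = (208.8 − 209.4) / (60 − 0) = -0.010000
|∇h| = √(-0.006667² + -0.010000²) = 0.01202
Seepage velocity v = K·i/n = 490.0 × 0.01202 / 0.27 = 21.81 m/day.
t = 1000 / 21.81 = 45.85 days.

46 days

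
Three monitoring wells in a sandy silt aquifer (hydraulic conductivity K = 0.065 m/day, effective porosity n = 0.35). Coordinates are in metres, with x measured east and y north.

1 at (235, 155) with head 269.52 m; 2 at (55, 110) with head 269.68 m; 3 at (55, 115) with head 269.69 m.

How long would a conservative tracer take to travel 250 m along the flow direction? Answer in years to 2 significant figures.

Differences from 1: to 2 (Δx, Δy, Δh) = (-180, -45, +0.16); to 3 = (-180, -40, +0.17).
Solve a·Δx + b·Δy = Δh: det = (-180)·(-40) − (-180)·(-45) = -900.
∂h/∂x = [(+0.16)·(-40) − (+0.17)·(-45)] / -900 = -0.001389
∂h/∂y = [(-180)·(+0.17) − (-180)·(+0.16)] / -900 = +0.002000
|∇h| = √(-0.001389² + 0.002000²) = 0.002435
Seepage velocity v = K·i/n = 0.065 × 0.002435 / 0.35 = 0.0004522 m/day.
t = 250 / 0.0004522 = 5.529e+05 days = 1.51e+03 years.

1500 years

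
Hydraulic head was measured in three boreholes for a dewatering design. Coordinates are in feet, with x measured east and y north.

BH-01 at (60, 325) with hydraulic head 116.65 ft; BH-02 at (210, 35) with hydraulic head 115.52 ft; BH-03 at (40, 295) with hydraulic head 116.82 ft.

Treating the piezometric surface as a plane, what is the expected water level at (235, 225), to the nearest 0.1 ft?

Three-point gradient (reference BH-01): Δ to BH-02 = (150, -290, -1.13), Δ to BH-03 = (-20, -30, +0.17).
∂h/∂x = -0.008078, ∂h/∂y = -0.0002816 (det = -10300).
h(235, 225) = 116.65 + (-0.008078)·(175) + (-0.0002816)·(-100) = 116.65 -1.414 +0.028 = 115.265 ft.

115.3 ft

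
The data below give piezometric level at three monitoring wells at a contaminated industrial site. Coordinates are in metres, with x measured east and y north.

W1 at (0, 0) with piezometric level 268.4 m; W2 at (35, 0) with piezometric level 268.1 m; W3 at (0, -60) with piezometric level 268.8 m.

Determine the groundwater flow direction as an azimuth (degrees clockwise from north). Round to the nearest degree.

052°

∂h/∂x = (268.1 − 268.4) / (35 − 0) = -0.008571
∂h/∂y = (268.8 − 268.4) / (-60 − 0) = -0.006667
Flow direction (−∇h) has components (+0.008571 E, +0.006667 N).
Azimuth = atan2(E, N) = atan2(+0.008571, +0.006667) = 52.1° ≈ 052°.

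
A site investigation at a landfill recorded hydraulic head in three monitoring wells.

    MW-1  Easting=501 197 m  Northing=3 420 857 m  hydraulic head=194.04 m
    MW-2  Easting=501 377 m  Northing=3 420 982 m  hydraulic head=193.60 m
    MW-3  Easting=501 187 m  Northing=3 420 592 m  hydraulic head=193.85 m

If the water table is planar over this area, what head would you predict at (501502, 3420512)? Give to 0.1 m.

192.8 m

Three-point gradient (reference MW-1): Δ to MW-2 = (180, 125, -0.44), Δ to MW-3 = (-10, -265, -0.19).
∂h/∂x = -0.003022, ∂h/∂y = +0.0008310 (det = -46450).
h(501502, 3420512) = 194.04 + (-0.003022)·(305) + (+0.0008310)·(-345) = 194.04 -0.922 -0.287 = 192.832 m.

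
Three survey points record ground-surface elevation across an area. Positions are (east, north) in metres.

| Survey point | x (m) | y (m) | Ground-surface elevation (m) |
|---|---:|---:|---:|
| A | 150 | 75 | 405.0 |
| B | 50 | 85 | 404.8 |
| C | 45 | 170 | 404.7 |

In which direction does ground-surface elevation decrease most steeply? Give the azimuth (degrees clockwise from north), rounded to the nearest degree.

299°

With z = a·x + b·y + c and A as origin, the differences give:
  (-100)·a + 10·b = -0.2
  (-105)·a + 95·b = -0.3
Eliminate b (×95 and ×10, subtract): -8450·a = -16.00 → a = ∂z/∂x = +0.001893
Back-substitute: b = ∂z/∂y = -0.001065.
Steepest decrease is along −∇f: components (-0.001893 E, +0.001065 N).
Azimuth = atan2(-0.001893, +0.001065) = 299.4° ≈ 299°.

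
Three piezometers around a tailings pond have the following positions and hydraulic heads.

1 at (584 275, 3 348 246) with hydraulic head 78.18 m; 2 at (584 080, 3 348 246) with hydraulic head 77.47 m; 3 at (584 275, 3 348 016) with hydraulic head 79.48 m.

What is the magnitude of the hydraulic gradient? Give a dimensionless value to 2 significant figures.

0.0067

∂h/∂x = (77.47 − 78.18) / (584080 − 584275) = +0.003641
∂h/∂y = (79.48 − 78.18) / (3348016 − 3348246) = -0.005652
|∇h| = √(0.003641² + -0.005652²) = 0.006723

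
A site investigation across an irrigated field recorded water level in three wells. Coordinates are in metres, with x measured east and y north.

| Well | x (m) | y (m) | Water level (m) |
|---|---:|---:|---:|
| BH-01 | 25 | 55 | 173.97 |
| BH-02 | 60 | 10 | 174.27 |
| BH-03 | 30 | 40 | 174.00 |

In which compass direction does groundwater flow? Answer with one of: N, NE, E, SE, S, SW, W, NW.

Differences from BH-01: to BH-02 (Δx, Δy, Δh) = (35, -45, +0.30); to BH-03 = (5, -15, +0.03).
Solve a·Δx + b·Δy = Δh: det = 35·(-15) − 5·(-45) = -300.
∂h/∂x = [(+0.30)·(-15) − (+0.03)·(-45)] / -300 = +0.01050
∂h/∂y = [35·(+0.03) − 5·(+0.30)] / -300 = +0.001500
Flow = −∇h = (-0.01050 east, -0.001500 north), which points west.

W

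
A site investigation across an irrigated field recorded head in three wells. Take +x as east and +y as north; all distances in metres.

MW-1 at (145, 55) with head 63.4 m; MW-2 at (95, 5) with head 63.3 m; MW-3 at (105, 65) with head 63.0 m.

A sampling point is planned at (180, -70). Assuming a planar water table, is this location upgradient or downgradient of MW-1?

Three-point gradient (reference MW-1): Δ to MW-2 = (-50, -50, -0.1), Δ to MW-3 = (-40, 10, -0.4).
∂h/∂x = +0.008400, ∂h/∂y = -0.006400 (det = -2500).
Head at (180, -70) = 63.4 + (+0.008400)·(35) + (-0.006400)·(-125) = 64.49 m.
That is higher than the 63.4 m at MW-1, so the point is upgradient.

upgradient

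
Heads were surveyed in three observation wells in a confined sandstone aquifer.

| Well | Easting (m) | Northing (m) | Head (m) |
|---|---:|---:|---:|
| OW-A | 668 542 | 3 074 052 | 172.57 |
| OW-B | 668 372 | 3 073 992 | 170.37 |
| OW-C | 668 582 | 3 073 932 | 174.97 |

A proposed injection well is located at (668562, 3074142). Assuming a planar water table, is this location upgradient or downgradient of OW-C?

downgradient

Differences from OW-A: to OW-B (Δx, Δy, Δh) = (-170, -60, -2.20); to OW-C = (40, -120, +2.40).
Determinant of the coordinate differences = (-170)·(-120) − 40·(-60) = 22800.
∂h/∂x = [(-2.20)·(-120) − (+2.40)·(-60)] / 22800 = +0.01789
∂h/∂y = [(-170)·(+2.40) − 40·(-2.20)] / 22800 = -0.01404
Head at (668562, 3074142) = 172.57 + (+0.01789)·(20) + (-0.01404)·(90) = 171.66 m.
That is lower than the 174.97 m at OW-C, so the point is downgradient.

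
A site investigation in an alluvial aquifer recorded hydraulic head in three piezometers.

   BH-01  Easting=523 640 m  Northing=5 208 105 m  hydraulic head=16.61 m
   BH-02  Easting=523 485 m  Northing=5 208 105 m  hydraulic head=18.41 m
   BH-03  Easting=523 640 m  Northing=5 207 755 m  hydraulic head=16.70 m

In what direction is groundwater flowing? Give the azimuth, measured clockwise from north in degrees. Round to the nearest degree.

089°

∂h/∂x = (18.41 − 16.61) / (523485 − 523640) = -0.01161
∂h/∂y = (16.70 − 16.61) / (5207755 − 5208105) = -0.0002571
Flow direction (−∇h) has components (+0.01161 E, +0.0002571 N).
Azimuth = atan2(E, N) = atan2(+0.01161, +0.0002571) = 88.7° ≈ 089°.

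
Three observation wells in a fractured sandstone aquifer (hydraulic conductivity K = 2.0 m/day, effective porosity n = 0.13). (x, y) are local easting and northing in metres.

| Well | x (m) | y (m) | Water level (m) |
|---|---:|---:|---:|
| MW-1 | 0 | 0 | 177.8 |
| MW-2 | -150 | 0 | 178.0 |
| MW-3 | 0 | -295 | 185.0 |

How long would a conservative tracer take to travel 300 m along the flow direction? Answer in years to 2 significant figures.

∂h/∂x = (178.0 − 177.8) / (-150 − 0) = -0.001333
∂h/∂y = (185.0 − 177.8) / (-295 − 0) = -0.02441
|∇h| = √(-0.001333² + -0.02441²) = 0.02445
Seepage velocity v = K·i/n = 2.0 × 0.02445 / 0.13 = 0.3762 m/day.
t = 300 / 0.3762 = 797.4 days = 2.18 years.

2.2 years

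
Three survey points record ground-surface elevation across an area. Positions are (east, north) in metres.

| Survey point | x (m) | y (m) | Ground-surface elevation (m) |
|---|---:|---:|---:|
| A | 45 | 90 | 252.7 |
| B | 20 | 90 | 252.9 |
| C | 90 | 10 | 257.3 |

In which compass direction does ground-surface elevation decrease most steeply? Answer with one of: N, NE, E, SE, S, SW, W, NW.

N

Taking A as reference: B−A = (-25, 0, +0.2); C−A = (45, -80, +4.6).
Solve a·Δx + b·Δy = Δz: det = (-25)·(-80) − 45·0 = 2000.
∂z/∂x = [(+0.2)·(-80) − (+4.6)·0] / 2000 = -0.008000
∂z/∂y = [(-25)·(+4.6) − 45·(+0.2)] / 2000 = -0.06200
Steepest decrease is along −∇f = (+0.008000 E, +0.06200 N) → north.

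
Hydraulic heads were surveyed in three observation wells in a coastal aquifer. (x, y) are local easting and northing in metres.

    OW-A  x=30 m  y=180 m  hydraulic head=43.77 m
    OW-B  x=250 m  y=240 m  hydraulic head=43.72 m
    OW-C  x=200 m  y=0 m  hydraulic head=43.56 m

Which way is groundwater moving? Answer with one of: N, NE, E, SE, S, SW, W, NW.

SE

Differences from OW-A: to OW-B (Δx, Δy, Δh) = (220, 60, -0.05); to OW-C = (170, -180, -0.21).
Determinant of the coordinate differences = 220·(-180) − 170·60 = -49800.
∂h/∂x = [(-0.05)·(-180) − (-0.21)·60] / -49800 = -0.0004337
∂h/∂y = [220·(-0.21) − 170·(-0.05)] / -49800 = +0.0007570
Flow = −∇h = (+0.0004337 east, -0.0007570 north), which points southeast.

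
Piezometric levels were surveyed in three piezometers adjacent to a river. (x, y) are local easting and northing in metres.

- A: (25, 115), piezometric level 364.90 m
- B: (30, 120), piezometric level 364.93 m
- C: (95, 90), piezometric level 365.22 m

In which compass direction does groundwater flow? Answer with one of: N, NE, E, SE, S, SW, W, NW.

Differences from A: to B (Δx, Δy, Δh) = (5, 5, +0.03); to C = (70, -25, +0.32).
Determinant of the coordinate differences = 5·(-25) − 70·5 = -475.
∂h/∂x = [(+0.03)·(-25) − (+0.32)·5] / -475 = +0.004947
∂h/∂y = [5·(+0.32) − 70·(+0.03)] / -475 = +0.001053
Flow = −∇h = (-0.004947 east, -0.001053 north), which points west.

W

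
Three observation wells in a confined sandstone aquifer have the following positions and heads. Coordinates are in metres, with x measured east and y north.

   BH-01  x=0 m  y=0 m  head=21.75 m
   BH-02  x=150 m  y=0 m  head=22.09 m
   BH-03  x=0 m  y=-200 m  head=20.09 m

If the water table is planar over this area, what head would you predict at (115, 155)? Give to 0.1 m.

23.3 m

∂h/∂x = (22.09 − 21.75) / (150 − 0) = +0.002267
∂h/∂y = (20.09 − 21.75) / (-200 − 0) = +0.008300
h(115, 155) = 21.75 + (+0.002267)·(115) + (+0.008300)·(155) = 21.75 +0.261 +1.286 = 23.297 m.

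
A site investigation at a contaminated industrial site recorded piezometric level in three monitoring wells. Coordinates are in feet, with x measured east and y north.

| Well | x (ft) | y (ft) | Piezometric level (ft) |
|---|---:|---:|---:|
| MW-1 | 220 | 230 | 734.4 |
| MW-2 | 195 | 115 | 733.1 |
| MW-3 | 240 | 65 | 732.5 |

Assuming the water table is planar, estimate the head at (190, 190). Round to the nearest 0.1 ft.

Three-point gradient (reference MW-1): Δ to MW-2 = (-25, -115, -1.3), Δ to MW-3 = (20, -165, -1.9).
∂h/∂x = -0.0006226, ∂h/∂y = +0.01144 (det = 6425).
h(190, 190) = 734.4 + (-0.0006226)·(-30) + (+0.01144)·(-40) = 734.4 +0.019 -0.458 = 733.961 ft.

734.0 ft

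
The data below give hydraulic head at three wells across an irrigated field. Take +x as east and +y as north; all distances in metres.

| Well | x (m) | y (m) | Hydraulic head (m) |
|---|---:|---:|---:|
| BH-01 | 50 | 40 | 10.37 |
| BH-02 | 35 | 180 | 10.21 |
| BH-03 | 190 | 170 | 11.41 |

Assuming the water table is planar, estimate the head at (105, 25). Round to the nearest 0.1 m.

10.8 m

With h = a·x + b·y + c and BH-01 as origin, the differences give:
  (-15)·a + 140·b = -0.16
  140·a + 130·b = +1.04
Eliminate b (×130 and ×140, subtract): -21550·a = -166.400 → a = ∂h/∂x = +0.007722
Back-substitute: b = ∂h/∂y = -0.0003155.
h(105, 25) = 10.37 + (+0.007722)·(55) + (-0.0003155)·(-15) = 10.37 +0.425 +0.005 = 10.799 m.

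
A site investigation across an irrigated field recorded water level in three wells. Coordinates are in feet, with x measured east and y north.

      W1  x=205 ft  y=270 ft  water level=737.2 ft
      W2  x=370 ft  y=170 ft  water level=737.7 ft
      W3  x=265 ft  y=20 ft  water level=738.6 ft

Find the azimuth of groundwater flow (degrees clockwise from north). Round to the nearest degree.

With h = a·x + b·y + c and W1 as origin, the differences give:
  165·a + (-100)·b = +0.5
  60·a + (-250)·b = +1.4
Eliminate b (×(-250) and ×(-100), subtract): -35250·a = 15.00 → a = ∂h/∂x = -0.0004255
Back-substitute: b = ∂h/∂y = -0.005702.
Flow direction (−∇h) has components (+0.0004255 E, +0.005702 N).
Azimuth = atan2(E, N) = atan2(+0.0004255, +0.005702) = 4.3° ≈ 004°.

004°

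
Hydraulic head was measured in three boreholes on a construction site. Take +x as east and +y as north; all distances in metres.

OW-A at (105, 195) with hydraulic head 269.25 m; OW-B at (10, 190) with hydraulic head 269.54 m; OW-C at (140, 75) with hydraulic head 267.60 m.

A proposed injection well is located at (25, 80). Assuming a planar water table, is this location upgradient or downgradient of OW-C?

With h = a·x + b·y + c and OW-A as origin, the differences give:
  (-95)·a + (-5)·b = +0.29
  35·a + (-120)·b = -1.65
Eliminate b (×(-120) and ×(-5), subtract): 11575·a = -43.050 → a = ∂h/∂x = -0.003719
Back-substitute: b = ∂h/∂y = +0.01267.
Head at (25, 80) = 269.25 + (-0.003719)·(-80) + (+0.01267)·(-115) = 268.09 m.
That is higher than the 267.60 m at OW-C, so the point is upgradient.

upgradient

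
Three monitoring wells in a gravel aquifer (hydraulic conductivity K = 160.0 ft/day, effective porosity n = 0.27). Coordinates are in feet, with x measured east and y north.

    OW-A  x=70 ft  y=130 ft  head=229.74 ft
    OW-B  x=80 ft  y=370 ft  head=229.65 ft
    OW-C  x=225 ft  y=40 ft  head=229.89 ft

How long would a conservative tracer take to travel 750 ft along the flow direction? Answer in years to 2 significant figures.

4.1 years

Three-point gradient (reference OW-A): Δ to OW-B = (10, 240, -0.09), Δ to OW-C = (155, -90, +0.15).
∂h/∂x = +0.0007323, ∂h/∂y = -0.0004055 (det = -38100).
|∇h| = √(0.0007323² + -0.0004055²) = 0.0008371
Seepage velocity v = K·i/n = 160.0 × 0.0008371 / 0.27 = 0.4961 ft/day.
t = 750 / 0.4961 = 1512 days = 4.14 years.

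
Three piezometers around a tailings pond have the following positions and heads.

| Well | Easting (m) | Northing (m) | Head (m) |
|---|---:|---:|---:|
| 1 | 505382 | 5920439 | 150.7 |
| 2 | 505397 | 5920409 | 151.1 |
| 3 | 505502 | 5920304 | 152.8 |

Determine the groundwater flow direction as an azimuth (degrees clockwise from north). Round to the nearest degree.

331°

With h = a·x + b·y + c and 1 as origin, the differences give:
  15·a + (-30)·b = +0.4
  120·a + (-135)·b = +2.1
Eliminate b (×(-135) and ×(-30), subtract): 1575·a = 9.00 → a = ∂h/∂x = +0.005714
Back-substitute: b = ∂h/∂y = -0.01048.
Flow direction (−∇h) has components (-0.005714 E, +0.01048 N).
Azimuth = atan2(E, N) = atan2(-0.005714, +0.01048) = 331.4° ≈ 331°.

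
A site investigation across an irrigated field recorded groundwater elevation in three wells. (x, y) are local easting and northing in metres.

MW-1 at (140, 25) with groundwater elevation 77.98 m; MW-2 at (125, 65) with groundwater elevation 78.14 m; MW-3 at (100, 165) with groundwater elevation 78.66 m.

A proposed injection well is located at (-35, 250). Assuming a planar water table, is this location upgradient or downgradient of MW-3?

Taking MW-1 as reference: MW-2−MW-1 = (-15, 40, +0.16); MW-3−MW-1 = (-40, 140, +0.68).
Solve a·Δx + b·Δy = Δh: det = (-15)·140 − (-40)·40 = -500.
∂h/∂x = [(+0.16)·140 − (+0.68)·40] / -500 = +0.009600
∂h/∂y = [(-15)·(+0.68) − (-40)·(+0.16)] / -500 = +0.007600
Head at (-35, 250) = 77.98 + (+0.009600)·(-175) + (+0.007600)·(225) = 78.01 m.
That is lower than the 78.66 m at MW-3, so the point is downgradient.

downgradient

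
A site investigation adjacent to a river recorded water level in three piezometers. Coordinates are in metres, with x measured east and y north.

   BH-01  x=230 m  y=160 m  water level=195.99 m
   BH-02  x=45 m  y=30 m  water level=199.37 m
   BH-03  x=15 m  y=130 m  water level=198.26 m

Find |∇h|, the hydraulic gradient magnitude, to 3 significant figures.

0.0162

With h = a·x + b·y + c and BH-01 as origin, the differences give:
  (-185)·a + (-130)·b = +3.38
  (-215)·a + (-30)·b = +2.27
Eliminate b (×(-30) and ×(-130), subtract): -22400·a = 193.700 → a = ∂h/∂x = -0.008647
Back-substitute: b = ∂h/∂y = -0.01369.
|∇h| = √(-0.008647² + -0.01369²) = 0.01619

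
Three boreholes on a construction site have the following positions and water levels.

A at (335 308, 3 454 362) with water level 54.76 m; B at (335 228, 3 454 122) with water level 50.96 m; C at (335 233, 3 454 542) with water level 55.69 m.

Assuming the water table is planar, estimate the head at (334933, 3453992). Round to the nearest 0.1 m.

Taking A as reference: B−A = (-80, -240, -3.80); C−A = (-75, 180, +0.93).
Determinant of the coordinate differences = (-80)·180 − (-75)·(-240) = -32400.
∂h/∂x = [(-3.80)·180 − (+0.93)·(-240)] / -32400 = +0.01422
∂h/∂y = [(-80)·(+0.93) − (-75)·(-3.80)] / -32400 = +0.01109
h(334933, 3453992) = 54.76 + (+0.01422)·(-375) + (+0.01109)·(-370) = 54.76 -5.333 -4.104 = 45.322 m.

45.3 m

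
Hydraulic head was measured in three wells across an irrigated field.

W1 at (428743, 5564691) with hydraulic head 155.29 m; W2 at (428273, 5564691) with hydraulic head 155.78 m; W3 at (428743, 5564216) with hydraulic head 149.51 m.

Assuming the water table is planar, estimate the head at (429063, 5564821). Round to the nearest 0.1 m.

∂h/∂x = (155.78 − 155.29) / (428273 − 428743) = -0.001043
∂h/∂y = (149.51 − 155.29) / (5564216 − 5564691) = +0.01217
h(429063, 5564821) = 155.29 + (-0.001043)·(320) + (+0.01217)·(130) = 155.29 -0.334 +1.582 = 156.538 m.

156.5 m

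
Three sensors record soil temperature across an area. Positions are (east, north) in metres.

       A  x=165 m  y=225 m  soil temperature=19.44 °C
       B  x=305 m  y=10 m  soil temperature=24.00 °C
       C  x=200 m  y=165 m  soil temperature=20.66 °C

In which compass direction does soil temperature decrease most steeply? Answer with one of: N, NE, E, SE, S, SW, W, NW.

Differences from A: to B (Δx, Δy, Δh) = (140, -215, +4.56); to C = (35, -60, +1.22).
Determinant of the coordinate differences = 140·(-60) − 35·(-215) = -875.
∂T/∂x = [(+4.56)·(-60) − (+1.22)·(-215)] / -875 = +0.01291
∂T/∂y = [140·(+1.22) − 35·(+4.56)] / -875 = -0.01280
Steepest decrease is along −∇f = (-0.01291 E, +0.01280 N) → northwest.

NW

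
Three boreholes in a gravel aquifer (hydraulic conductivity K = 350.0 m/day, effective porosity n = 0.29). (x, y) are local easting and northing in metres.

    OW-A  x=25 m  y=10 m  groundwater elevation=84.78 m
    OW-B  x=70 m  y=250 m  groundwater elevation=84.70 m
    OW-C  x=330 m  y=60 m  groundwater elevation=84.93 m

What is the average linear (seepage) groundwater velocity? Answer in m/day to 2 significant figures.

With h = a·x + b·y + c and OW-A as origin, the differences give:
  45·a + 240·b = -0.08
  305·a + 50·b = +0.15
Eliminate b (×50 and ×240, subtract): -70950·a = -40.000 → a = ∂h/∂x = +0.0005638
Back-substitute: b = ∂h/∂y = -0.0004390.
|∇h| = √(0.0005638² + -0.0004390²) = 0.0007146
Seepage velocity v = K·i/n = 350.0 × 0.0007146 / 0.29 = 0.8624 m/day.

0.86 m/day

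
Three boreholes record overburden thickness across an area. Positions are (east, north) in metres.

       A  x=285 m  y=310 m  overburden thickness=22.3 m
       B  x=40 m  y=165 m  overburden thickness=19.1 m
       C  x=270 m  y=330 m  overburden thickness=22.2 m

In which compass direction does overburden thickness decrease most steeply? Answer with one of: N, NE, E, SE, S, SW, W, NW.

Three-point gradient (reference A): Δ to B = (-245, -145, -3.2), Δ to C = (-15, 20, -0.1).
∂d/∂x = +0.01110, ∂d/∂y = +0.003322 (det = -7075).
Steepest decrease is along −∇f = (-0.01110 E, -0.003322 N) → west.

W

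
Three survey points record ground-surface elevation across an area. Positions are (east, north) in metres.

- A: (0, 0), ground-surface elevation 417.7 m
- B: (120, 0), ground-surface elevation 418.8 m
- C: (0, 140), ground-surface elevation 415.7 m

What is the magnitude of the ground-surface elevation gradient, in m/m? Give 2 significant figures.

∂z/∂x = (418.8 − 417.7) / (120 − 0) = +0.009167
∂z/∂y = (415.7 − 417.7) / (140 − 0) = -0.01429
|∇f| = √(0.009167² + -0.01429²) = 0.01698 m/m

0.017 m/m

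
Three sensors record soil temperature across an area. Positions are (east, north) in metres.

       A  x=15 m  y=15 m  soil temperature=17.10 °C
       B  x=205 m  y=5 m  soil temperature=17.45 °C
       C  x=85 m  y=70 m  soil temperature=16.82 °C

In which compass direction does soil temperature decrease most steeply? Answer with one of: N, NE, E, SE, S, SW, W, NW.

N

With T = a·x + b·y + c and A as origin, the differences give:
  190·a + (-10)·b = +0.35
  70·a + 55·b = -0.28
Eliminate b (×55 and ×(-10), subtract): 11150·a = 16.450 → a = ∂T/∂x = +0.001475
Back-substitute: b = ∂T/∂y = -0.006969.
Steepest decrease is along −∇f = (-0.001475 E, +0.006969 N) → north.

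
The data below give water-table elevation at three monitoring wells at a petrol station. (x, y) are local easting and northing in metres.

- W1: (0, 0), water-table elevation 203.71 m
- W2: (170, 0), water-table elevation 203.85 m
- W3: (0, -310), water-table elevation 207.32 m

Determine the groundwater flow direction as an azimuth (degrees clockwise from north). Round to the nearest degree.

∂h/∂x = (203.85 − 203.71) / (170 − 0) = +0.0008235
∂h/∂y = (207.32 − 203.71) / (-310 − 0) = -0.01165
Flow direction (−∇h) has components (-0.0008235 E, +0.01165 N).
Azimuth = atan2(E, N) = atan2(-0.0008235, +0.01165) = 356.0° ≈ 356°.

356°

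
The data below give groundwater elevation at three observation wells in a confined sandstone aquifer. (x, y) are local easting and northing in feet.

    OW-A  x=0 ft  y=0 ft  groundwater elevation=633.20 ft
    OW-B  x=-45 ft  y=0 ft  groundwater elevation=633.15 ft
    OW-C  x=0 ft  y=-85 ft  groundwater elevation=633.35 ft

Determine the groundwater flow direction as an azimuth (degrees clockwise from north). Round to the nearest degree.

328°

∂h/∂x = (633.15 − 633.20) / (-45 − 0) = +0.001111
∂h/∂y = (633.35 − 633.20) / (-85 − 0) = -0.001765
Flow direction (−∇h) has components (-0.001111 E, +0.001765 N).
Azimuth = atan2(E, N) = atan2(-0.001111, +0.001765) = 327.8° ≈ 328°.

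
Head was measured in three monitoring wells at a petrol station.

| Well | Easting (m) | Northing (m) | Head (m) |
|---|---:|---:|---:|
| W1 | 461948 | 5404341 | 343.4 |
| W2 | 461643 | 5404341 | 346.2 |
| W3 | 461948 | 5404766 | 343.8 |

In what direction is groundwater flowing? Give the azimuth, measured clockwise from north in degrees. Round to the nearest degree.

∂h/∂x = (346.2 − 343.4) / (461643 − 461948) = -0.009180
∂h/∂y = (343.8 − 343.4) / (5404766 − 5404341) = +0.0009412
Flow direction (−∇h) has components (+0.009180 E, -0.0009412 N).
Azimuth = atan2(E, N) = atan2(+0.009180, -0.0009412) = 95.9° ≈ 096°.

096°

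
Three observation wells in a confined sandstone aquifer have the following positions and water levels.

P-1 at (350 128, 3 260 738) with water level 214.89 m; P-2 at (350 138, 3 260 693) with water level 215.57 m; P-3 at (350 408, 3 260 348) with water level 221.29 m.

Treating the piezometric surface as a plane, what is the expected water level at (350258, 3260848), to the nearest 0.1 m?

Three-point gradient (reference P-1): Δ to P-2 = (10, -45, +0.68), Δ to P-3 = (280, -390, +6.40).
∂h/∂x = +0.002621, ∂h/∂y = -0.01453 (det = 8700).
h(350258, 3260848) = 214.89 + (+0.002621)·(130) + (-0.01453)·(110) = 214.89 +0.341 -1.598 = 213.633 m.

213.6 m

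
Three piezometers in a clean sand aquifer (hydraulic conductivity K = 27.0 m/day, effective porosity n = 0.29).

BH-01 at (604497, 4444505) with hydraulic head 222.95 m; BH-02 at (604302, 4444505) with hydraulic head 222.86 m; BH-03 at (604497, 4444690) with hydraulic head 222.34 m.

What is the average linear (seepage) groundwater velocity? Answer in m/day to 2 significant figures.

0.31 m/day

∂h/∂x = (222.86 − 222.95) / (604302 − 604497) = +0.0004615
∂h/∂y = (222.34 − 222.95) / (4444690 − 4444505) = -0.003297
|∇h| = √(0.0004615² + -0.003297²) = 0.003329
Seepage velocity v = K·i/n = 27.0 × 0.003329 / 0.29 = 0.3099 m/day.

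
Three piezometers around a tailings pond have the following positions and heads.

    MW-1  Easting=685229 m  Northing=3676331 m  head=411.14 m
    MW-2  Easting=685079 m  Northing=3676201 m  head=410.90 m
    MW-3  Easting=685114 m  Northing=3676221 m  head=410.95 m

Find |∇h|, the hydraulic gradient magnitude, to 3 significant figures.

Three-point gradient (reference MW-1): Δ to MW-2 = (-150, -130, -0.24), Δ to MW-3 = (-115, -110, -0.19).
∂h/∂x = +0.001097, ∂h/∂y = +0.0005806 (det = 1550).
|∇h| = √(0.001097² + 0.0005806²) = 0.001241

0.00124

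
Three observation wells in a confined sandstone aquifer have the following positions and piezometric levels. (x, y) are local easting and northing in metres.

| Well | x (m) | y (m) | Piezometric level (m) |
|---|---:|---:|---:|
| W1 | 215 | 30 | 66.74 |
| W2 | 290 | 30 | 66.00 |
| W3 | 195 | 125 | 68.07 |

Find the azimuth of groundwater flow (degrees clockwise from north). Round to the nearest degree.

140°

Differences from W1: to W2 (Δx, Δy, Δh) = (75, 0, -0.74); to W3 = (-20, 95, +1.33).
Solve a·Δx + b·Δy = Δh: det = 75·95 − (-20)·0 = 7125.
∂h/∂x = [(-0.74)·95 − (+1.33)·0] / 7125 = -0.009867
∂h/∂y = [75·(+1.33) − (-20)·(-0.74)] / 7125 = +0.01192
Flow direction (−∇h) has components (+0.009867 E, -0.01192 N).
Azimuth = atan2(E, N) = atan2(+0.009867, -0.01192) = 140.4° ≈ 140°.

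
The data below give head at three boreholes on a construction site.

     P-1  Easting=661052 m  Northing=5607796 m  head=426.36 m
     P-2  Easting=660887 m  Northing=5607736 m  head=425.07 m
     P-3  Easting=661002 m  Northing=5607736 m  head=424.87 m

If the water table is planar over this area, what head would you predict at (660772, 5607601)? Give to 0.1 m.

Taking P-1 as reference: P-2−P-1 = (-165, -60, -1.29); P-3−P-1 = (-50, -60, -1.49).
Determinant of the coordinate differences = (-165)·(-60) − (-50)·(-60) = 6900.
∂h/∂x = [(-1.29)·(-60) − (-1.49)·(-60)] / 6900 = -0.001739
∂h/∂y = [(-165)·(-1.49) − (-50)·(-1.29)] / 6900 = +0.02628
h(660772, 5607601) = 426.36 + (-0.001739)·(-280) + (+0.02628)·(-195) = 426.36 +0.487 -5.125 = 421.722 m.

421.7 m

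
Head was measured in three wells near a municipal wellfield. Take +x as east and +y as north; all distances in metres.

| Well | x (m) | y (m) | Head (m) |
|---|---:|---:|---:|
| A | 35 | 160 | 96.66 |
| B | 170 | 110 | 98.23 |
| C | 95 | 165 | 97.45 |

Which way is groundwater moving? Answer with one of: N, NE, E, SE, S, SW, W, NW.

Taking A as reference: B−A = (135, -50, +1.57); C−A = (60, 5, +0.79).
Determinant of the coordinate differences = 135·5 − 60·(-50) = 3675.
∂h/∂x = [(+1.57)·5 − (+0.79)·(-50)] / 3675 = +0.01288
∂h/∂y = [135·(+0.79) − 60·(+1.57)] / 3675 = +0.003388
Flow = −∇h = (-0.01288 east, -0.003388 north), which points west.

W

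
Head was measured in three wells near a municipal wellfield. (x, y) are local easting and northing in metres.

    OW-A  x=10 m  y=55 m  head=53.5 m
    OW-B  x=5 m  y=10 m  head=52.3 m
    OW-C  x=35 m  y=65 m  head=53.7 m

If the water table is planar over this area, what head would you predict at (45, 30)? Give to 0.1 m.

52.7 m

Three-point gradient (reference OW-A): Δ to OW-B = (-5, -45, -1.2), Δ to OW-C = (25, 10, +0.2).
∂h/∂x = -0.002791, ∂h/∂y = +0.02698 (det = 1075).
h(45, 30) = 53.5 + (-0.002791)·(35) + (+0.02698)·(-25) = 53.5 -0.098 -0.674 = 52.728 m.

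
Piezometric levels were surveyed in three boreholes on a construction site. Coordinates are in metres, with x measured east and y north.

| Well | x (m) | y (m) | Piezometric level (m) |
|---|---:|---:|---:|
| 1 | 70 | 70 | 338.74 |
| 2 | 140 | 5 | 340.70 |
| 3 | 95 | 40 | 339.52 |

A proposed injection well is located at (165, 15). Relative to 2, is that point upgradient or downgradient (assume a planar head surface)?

Taking 1 as reference: 2−1 = (70, -65, +1.96); 3−1 = (25, -30, +0.78).
Determinant of the coordinate differences = 70·(-30) − 25·(-65) = -475.
∂h/∂x = [(+1.96)·(-30) − (+0.78)·(-65)] / -475 = +0.01705
∂h/∂y = [70·(+0.78) − 25·(+1.96)] / -475 = -0.01179
Head at (165, 15) = 338.74 + (+0.01705)·(95) + (-0.01179)·(-55) = 341.01 m.
That is higher than the 340.70 m at 2, so the point is upgradient.

upgradient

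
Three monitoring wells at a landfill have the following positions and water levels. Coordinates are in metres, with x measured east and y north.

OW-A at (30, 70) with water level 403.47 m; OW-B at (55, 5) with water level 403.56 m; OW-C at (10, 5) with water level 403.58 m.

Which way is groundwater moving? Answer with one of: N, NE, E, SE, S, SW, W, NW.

Taking OW-A as reference: OW-B−OW-A = (25, -65, +0.09); OW-C−OW-A = (-20, -65, +0.11).
Solve a·Δx + b·Δy = Δh: det = 25·(-65) − (-20)·(-65) = -2925.
∂h/∂x = [(+0.09)·(-65) − (+0.11)·(-65)] / -2925 = -0.0004444
∂h/∂y = [25·(+0.11) − (-20)·(+0.09)] / -2925 = -0.001556
Flow = −∇h = (+0.0004444 east, +0.001556 north), which points north.

N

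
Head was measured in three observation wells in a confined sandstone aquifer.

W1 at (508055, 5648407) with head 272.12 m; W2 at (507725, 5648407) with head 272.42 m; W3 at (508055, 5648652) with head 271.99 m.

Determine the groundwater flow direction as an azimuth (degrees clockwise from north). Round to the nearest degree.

060°

∂h/∂x = (272.42 − 272.12) / (507725 − 508055) = -0.0009091
∂h/∂y = (271.99 − 272.12) / (5648652 − 5648407) = -0.0005306
Flow direction (−∇h) has components (+0.0009091 E, +0.0005306 N).
Azimuth = atan2(E, N) = atan2(+0.0009091, +0.0005306) = 59.7° ≈ 060°.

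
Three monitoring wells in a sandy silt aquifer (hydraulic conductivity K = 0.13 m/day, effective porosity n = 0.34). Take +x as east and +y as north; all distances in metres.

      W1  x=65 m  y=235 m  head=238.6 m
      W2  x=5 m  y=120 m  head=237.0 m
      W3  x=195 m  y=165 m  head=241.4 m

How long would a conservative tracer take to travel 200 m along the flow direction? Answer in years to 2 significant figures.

Differences from W1: to W2 (Δx, Δy, Δh) = (-60, -115, -1.6); to W3 = (130, -70, +2.8).
Determinant of the coordinate differences = (-60)·(-70) − 130·(-115) = 19150.
∂h/∂x = [(-1.6)·(-70) − (+2.8)·(-115)] / 19150 = +0.02266
∂h/∂y = [(-60)·(+2.8) − 130·(-1.6)] / 19150 = +0.002089
|∇h| = √(0.02266² + 0.002089²) = 0.02276
Seepage velocity v = K·i/n = 0.13 × 0.02276 / 0.34 = 0.008702 m/day.
t = 200 / 0.008702 = 2.298e+04 days = 62.9 years.

63 years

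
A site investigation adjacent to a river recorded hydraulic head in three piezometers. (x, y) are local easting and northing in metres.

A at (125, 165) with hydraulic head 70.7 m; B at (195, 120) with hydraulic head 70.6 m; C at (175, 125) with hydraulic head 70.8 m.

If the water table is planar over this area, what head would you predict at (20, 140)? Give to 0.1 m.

72.9 m

Differences from A: to B (Δx, Δy, Δh) = (70, -45, -0.1); to C = (50, -40, +0.1).
Determinant of the coordinate differences = 70·(-40) − 50·(-45) = -550.
∂h/∂x = [(-0.1)·(-40) − (+0.1)·(-45)] / -550 = -0.01545
∂h/∂y = [70·(+0.1) − 50·(-0.1)] / -550 = -0.02182
h(20, 140) = 70.7 + (-0.01545)·(-105) + (-0.02182)·(-25) = 70.7 +1.623 +0.545 = 72.868 m.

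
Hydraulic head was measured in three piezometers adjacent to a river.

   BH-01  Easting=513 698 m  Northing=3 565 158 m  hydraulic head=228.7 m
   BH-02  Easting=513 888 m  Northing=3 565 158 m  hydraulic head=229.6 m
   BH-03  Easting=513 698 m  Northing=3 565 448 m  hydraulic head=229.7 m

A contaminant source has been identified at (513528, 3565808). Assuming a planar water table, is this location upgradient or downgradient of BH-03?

upgradient

∂h/∂x = (229.6 − 228.7) / (513888 − 513698) = +0.004737
∂h/∂y = (229.7 − 228.7) / (3565448 − 3565158) = +0.003448
Head at (513528, 3565808) = 228.7 + (+0.004737)·(-170) + (+0.003448)·(650) = 230.14 m.
That is higher than the 229.7 m at BH-03, so the point is upgradient.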